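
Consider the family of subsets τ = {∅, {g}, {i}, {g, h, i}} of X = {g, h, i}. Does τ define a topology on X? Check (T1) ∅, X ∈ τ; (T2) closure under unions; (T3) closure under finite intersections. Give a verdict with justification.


τ is NOT a topology on X.

Axiom (T1): ∅ ∈ τ? Yes; X ∈ τ? Yes.
Axiom (T2/T3): check pairwise unions and intersections of members of τ.
Counterexample for (T2): {g} ∪ {i} = {g, i} ∉ τ. Therefore τ is NOT a topology.


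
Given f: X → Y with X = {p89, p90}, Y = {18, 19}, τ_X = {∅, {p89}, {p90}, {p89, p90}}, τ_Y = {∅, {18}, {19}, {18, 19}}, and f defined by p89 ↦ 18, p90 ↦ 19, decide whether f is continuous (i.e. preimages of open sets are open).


f IS continuous.

Compute f^{-1}(U) for each U ∈ τ_Y:
  U = ∅: f^{-1}(U) = ∅ ∈ τ_X ✓.
  U = {18}: f^{-1}(U) = {p89} ∈ τ_X ✓.
  U = {19}: f^{-1}(U) = {p90} ∈ τ_X ✓.
  U = {18, 19}: f^{-1}(U) = {p89, p90} ∈ τ_X ✓.
Every preimage lies in τ_X, so f IS continuous.


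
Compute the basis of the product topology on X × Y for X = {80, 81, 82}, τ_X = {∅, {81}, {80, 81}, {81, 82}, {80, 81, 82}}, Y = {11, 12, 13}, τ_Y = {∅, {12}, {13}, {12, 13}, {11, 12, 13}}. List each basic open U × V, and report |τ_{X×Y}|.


Basis B = {∅ × ∅, {81} × {12}, {81} × {13}, {80, 81} × {12}, {80, 81} × {13}, {81} × {12, 13}, {81, 82} × {12}, {81, 82} × {13}, {80, 81, 82} × {12}, {80, 81, 82} × {13}, {81} × {11, 12, 13}, {80, 81} × {12, 13}, {81, 82} × {12, 13}, {80, 81} × {11, 12, 13}, {80, 81, 82} × {12, 13}, {81, 82} × {11, 12, 13}, {80, 81, 82} × {11, 12, 13}}; |τ_{X×Y}| = 50.

Enumerate products U × V with U ∈ τ_X, V ∈ τ_Y (deduplicated):
  ∅ × ∅ = {} (∅)
  {81} × {12} = {(81,12)}
  {81} × {13} = {(81,13)}
  {80, 81} × {12} = {(80,12), (81,12)}
  {80, 81} × {13} = {(80,13), (81,13)}
  {81} × {12, 13} = {(81,12), (81,13)}
  {81, 82} × {12} = {(81,12), (82,12)}
  {81, 82} × {13} = {(81,13), (82,13)}
  {80, 81, 82} × {12} = {(80,12), (81,12), (82,12)}
  {80, 81, 82} × {13} = {(80,13), (81,13), (82,13)}
  {81} × {11, 12, 13} = {(81,11), (81,12), (81,13)}
  {80, 81} × {12, 13} = {(80,12), (80,13), (81,12), (81,13)}
  {81, 82} × {12, 13} = {(81,12), (81,13), (82,12), (82,13)}
  {80, 81} × {11, 12, 13} = {(80,11), (80,12), (80,13), (81,11), (81,12), (81,13)}
  {80, 81, 82} × {12, 13} = {(80,12), (80,13), (81,12), (81,13), (82,12), (82,13)}
  {81, 82} × {11, 12, 13} = {(81,11), (81,12), (81,13), (82,11), (82,12), (82,13)}
  {80, 81, 82} × {11, 12, 13} = {(80,11), (80,12), (80,13), (81,11), (81,12), (81,13), (82,11), (82,12), (82,13)}
These 17 distinct sets form the basis B.
Close under arbitrary unions to get τ_{X×Y}; counting gives |τ_{X×Y}| = 50.


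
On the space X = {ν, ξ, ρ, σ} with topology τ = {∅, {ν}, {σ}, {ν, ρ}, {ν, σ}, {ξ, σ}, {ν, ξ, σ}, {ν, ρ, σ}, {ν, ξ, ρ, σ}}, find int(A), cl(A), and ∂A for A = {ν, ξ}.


int(A) = {ν}, cl(A) = {ν, ξ, ρ}, ∂A = {ξ, ρ}.

Closed sets in (X, τ) are complements of opens:
  closed(X, τ) = {∅, {ξ}, {ρ}, {ν, ρ}, {ξ, ρ}, {ξ, σ}, {ν, ξ, ρ}, {ξ, ρ, σ}, {ν, ξ, ρ, σ}}.
int(A) = ⋃ {U ∈ τ : U ⊆ A}. Opens contained in A: ∅, {ν}.
Taking the union of these: int(A) = {ν}.
cl(A) = ⋂ {C closed : A ⊆ C}. Closed sets containing A: {ν, ξ, ρ}, {ν, ξ, ρ, σ}.
Intersecting these: cl(A) = {ν, ξ, ρ}.
∂A = cl(A) ∖ int(A) = {ν, ξ, ρ} ∖ {ν} = {ξ, ρ}.


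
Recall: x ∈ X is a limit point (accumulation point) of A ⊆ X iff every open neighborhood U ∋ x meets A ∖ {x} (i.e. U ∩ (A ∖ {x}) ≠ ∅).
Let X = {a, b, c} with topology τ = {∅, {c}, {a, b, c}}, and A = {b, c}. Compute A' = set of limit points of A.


A' = {a, b}

For each x ∈ X, list the open sets U ∈ τ with x ∈ U, then check whether U ∩ (A ∖ {x}) ≠ ∅ for every such U.
  x = a: opens ∋ x are {a, b, c}; each meets A ∖ {a}, so x IS a limit point.
  x = b: opens ∋ x are {a, b, c}; each meets A ∖ {b}, so x IS a limit point.
  x = c: open {c} ∋ x has {c} ∩ (A ∖ {c}) = ∅, so x is NOT a limit point.
Collecting: A' = {a, b}.


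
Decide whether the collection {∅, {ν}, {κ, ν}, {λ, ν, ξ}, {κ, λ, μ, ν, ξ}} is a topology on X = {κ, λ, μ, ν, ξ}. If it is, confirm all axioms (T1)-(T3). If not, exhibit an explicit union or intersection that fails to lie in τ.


τ is NOT a topology on X.

Axiom (T1): ∅ ∈ τ? Yes; X ∈ τ? Yes.
Axiom (T2/T3): check pairwise unions and intersections of members of τ.
Counterexample for (T2): {κ, ν} ∪ {λ, ν, ξ} = {κ, λ, ν, ξ} ∉ τ. Therefore τ is NOT a topology.


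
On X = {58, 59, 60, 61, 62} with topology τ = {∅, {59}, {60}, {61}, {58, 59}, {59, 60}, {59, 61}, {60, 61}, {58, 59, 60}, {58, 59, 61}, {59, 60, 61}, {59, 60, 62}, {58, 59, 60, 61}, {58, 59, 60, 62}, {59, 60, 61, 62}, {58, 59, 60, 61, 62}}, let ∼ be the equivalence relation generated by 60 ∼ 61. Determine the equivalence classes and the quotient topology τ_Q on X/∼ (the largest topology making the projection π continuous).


X/∼ = {[58], [59], [60=61], [62]}; |τ_Q| = 8.

Equivalence classes: [58], [59], [60=61], [62].
Quotient map π: X → X/∼ sends 58 ↦ [58], 59 ↦ [59], 60 ↦ [60=61], 61 ↦ [60=61], 62 ↦ [62].
For each subset V ⊆ X/∼, compute π^{-1}(V) ⊆ X and check whether π^{-1}(V) ∈ τ. V is open in τ_Q iff π^{-1}(V) ∈ τ.
  V = {}: π^{-1}(V) = ∅ ∈ τ ✓.
  V = {[58]}: π^{-1}(V) = {58} ∉ τ ✗.
  V = {[59]}: π^{-1}(V) = {59} ∈ τ ✓.
  V = {[58], [59]}: π^{-1}(V) = {58, 59} ∈ τ ✓.
  V = {[60=61]}: π^{-1}(V) = {60, 61} ∈ τ ✓.
  V = {[58], [60=61]}: π^{-1}(V) = {58, 60, 61} ∉ τ ✗.
  V = {[59], [60=61]}: π^{-1}(V) = {59, 60, 61} ∈ τ ✓.
  V = {[58], [59], [60=61]}: π^{-1}(V) = {58, 59, 60, 61} ∈ τ ✓.
  V = {[62]}: π^{-1}(V) = {62} ∉ τ ✗.
  V = {[58], [62]}: π^{-1}(V) = {58, 62} ∉ τ ✗.
  V = {[59], [62]}: π^{-1}(V) = {59, 62} ∉ τ ✗.
  V = {[58], [59], [62]}: π^{-1}(V) = {58, 59, 62} ∉ τ ✗.
  V = {[60=61], [62]}: π^{-1}(V) = {60, 61, 62} ∉ τ ✗.
  V = {[58], [60=61], [62]}: π^{-1}(V) = {58, 60, 61, 62} ∉ τ ✗.
  V = {[59], [60=61], [62]}: π^{-1}(V) = {59, 60, 61, 62} ∈ τ ✓.
  V = {[58], [59], [60=61], [62]}: π^{-1}(V) = {58, 59, 60, 61, 62} ∈ τ ✓.
Open sets in the quotient: τ_Q = {{}, {[59]}, {[58], [59]}, {[60=61]}, {[59], [60=61]}, {[58], [59], [60=61]}, {[59], [60=61], [62]}, {[58], [59], [60=61], [62]}} (8 elements).


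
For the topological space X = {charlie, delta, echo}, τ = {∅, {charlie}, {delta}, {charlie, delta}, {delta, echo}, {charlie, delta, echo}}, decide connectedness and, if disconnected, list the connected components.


(X, τ) is disconnected; components = [{charlie}, {delta, echo}].

Find clopen sets (U ∈ τ with X ∖ U ∈ τ):
  U = ∅, X ∖ U = {charlie, delta, echo} — both open, so U is clopen.
  U = {charlie}, X ∖ U = {delta, echo} — both open, so U is clopen.
  U = {delta, echo}, X ∖ U = {charlie} — both open, so U is clopen.
  U = {charlie, delta, echo}, X ∖ U = ∅ — both open, so U is clopen.
Nontrivial clopen(s) exist: e.g. {delta, echo}. So (X, τ) is disconnected.
Compute connected components by grouping points that agree on all clopens:
  component: {charlie}
  component: {delta, echo}


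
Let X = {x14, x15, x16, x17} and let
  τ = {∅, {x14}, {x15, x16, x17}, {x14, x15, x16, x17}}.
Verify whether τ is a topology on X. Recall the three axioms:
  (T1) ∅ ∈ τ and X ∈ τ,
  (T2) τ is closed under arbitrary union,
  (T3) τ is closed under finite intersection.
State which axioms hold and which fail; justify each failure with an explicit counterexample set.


τ IS a topology on X.

Axiom (T1): ∅ ∈ τ? Yes; X ∈ τ? Yes.
Axiom (T2/T3): check pairwise unions and intersections of members of τ.
All pairwise intersections and unions checked — each lies in τ. Therefore τ satisfies (T1), (T2), (T3): it IS a topology on X.


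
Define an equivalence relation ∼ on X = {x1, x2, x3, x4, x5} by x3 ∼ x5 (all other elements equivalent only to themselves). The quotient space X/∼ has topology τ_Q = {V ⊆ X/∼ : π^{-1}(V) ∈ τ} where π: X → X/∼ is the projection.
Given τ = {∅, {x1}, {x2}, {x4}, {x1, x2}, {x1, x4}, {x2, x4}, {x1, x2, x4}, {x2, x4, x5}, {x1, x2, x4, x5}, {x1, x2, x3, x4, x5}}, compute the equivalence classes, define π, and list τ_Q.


X/∼ = {[x1], [x2], [x3=x5], [x4]}; |τ_Q| = 9.

Equivalence classes: [x1], [x2], [x3=x5], [x4].
Quotient map π: X → X/∼ sends x1 ↦ [x1], x2 ↦ [x2], x3 ↦ [x3=x5], x4 ↦ [x4], x5 ↦ [x3=x5].
For each subset V ⊆ X/∼, compute π^{-1}(V) ⊆ X and check whether π^{-1}(V) ∈ τ. V is open in τ_Q iff π^{-1}(V) ∈ τ.
  V = {}: π^{-1}(V) = ∅ ∈ τ ✓.
  V = {[x1]}: π^{-1}(V) = {x1} ∈ τ ✓.
  V = {[x2]}: π^{-1}(V) = {x2} ∈ τ ✓.
  V = {[x1], [x2]}: π^{-1}(V) = {x1, x2} ∈ τ ✓.
  V = {[x3=x5]}: π^{-1}(V) = {x3, x5} ∉ τ ✗.
  V = {[x1], [x3=x5]}: π^{-1}(V) = {x1, x3, x5} ∉ τ ✗.
  V = {[x2], [x3=x5]}: π^{-1}(V) = {x2, x3, x5} ∉ τ ✗.
  V = {[x1], [x2], [x3=x5]}: π^{-1}(V) = {x1, x2, x3, x5} ∉ τ ✗.
  V = {[x4]}: π^{-1}(V) = {x4} ∈ τ ✓.
  V = {[x1], [x4]}: π^{-1}(V) = {x1, x4} ∈ τ ✓.
  V = {[x2], [x4]}: π^{-1}(V) = {x2, x4} ∈ τ ✓.
  V = {[x1], [x2], [x4]}: π^{-1}(V) = {x1, x2, x4} ∈ τ ✓.
  V = {[x3=x5], [x4]}: π^{-1}(V) = {x3, x4, x5} ∉ τ ✗.
  V = {[x1], [x3=x5], [x4]}: π^{-1}(V) = {x1, x3, x4, x5} ∉ τ ✗.
  V = {[x2], [x3=x5], [x4]}: π^{-1}(V) = {x2, x3, x4, x5} ∉ τ ✗.
  V = {[x1], [x2], [x3=x5], [x4]}: π^{-1}(V) = {x1, x2, x3, x4, x5} ∈ τ ✓.
Open sets in the quotient: τ_Q = {{}, {[x1]}, {[x2]}, {[x1], [x2]}, {[x4]}, {[x1], [x4]}, {[x2], [x4]}, {[x1], [x2], [x4]}, {[x1], [x2], [x3=x5], [x4]}} (9 elements).


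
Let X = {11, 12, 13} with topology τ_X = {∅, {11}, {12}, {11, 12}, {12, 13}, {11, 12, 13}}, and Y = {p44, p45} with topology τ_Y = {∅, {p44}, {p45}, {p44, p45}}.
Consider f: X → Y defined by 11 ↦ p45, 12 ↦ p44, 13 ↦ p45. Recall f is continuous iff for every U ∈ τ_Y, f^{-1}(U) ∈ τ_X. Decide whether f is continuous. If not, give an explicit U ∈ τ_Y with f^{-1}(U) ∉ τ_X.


f is NOT continuous.

Compute f^{-1}(U) for each U ∈ τ_Y:
  U = ∅: f^{-1}(U) = ∅ ∈ τ_X ✓.
  U = {p44}: f^{-1}(U) = {12} ∈ τ_X ✓.
  U = {p45}: f^{-1}(U) = {11, 13} ∉ τ_X ✗.
  U = {p44, p45}: f^{-1}(U) = {11, 12, 13} ∈ τ_X ✓.
Found U = {p45} with f^{-1}(U) = {11, 13} not in τ_X. Therefore f is NOT continuous.


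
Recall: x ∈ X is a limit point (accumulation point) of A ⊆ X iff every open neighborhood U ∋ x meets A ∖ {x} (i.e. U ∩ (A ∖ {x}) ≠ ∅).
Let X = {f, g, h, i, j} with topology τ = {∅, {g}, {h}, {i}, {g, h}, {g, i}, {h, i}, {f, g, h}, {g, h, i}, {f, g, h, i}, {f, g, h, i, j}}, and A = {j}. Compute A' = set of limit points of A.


A' = ∅

For each x ∈ X, list the open sets U ∈ τ with x ∈ U, then check whether U ∩ (A ∖ {x}) ≠ ∅ for every such U.
  x = f: open {f, g, h} ∋ x has {f, g, h} ∩ (A ∖ {f}) = ∅, so x is NOT a limit point.
  x = g: open {g} ∋ x has {g} ∩ (A ∖ {g}) = ∅, so x is NOT a limit point.
  x = h: open {h} ∋ x has {h} ∩ (A ∖ {h}) = ∅, so x is NOT a limit point.
  x = i: open {i} ∋ x has {i} ∩ (A ∖ {i}) = ∅, so x is NOT a limit point.
  x = j: open {f, g, h, i, j} ∋ x has {f, g, h, i, j} ∩ (A ∖ {j}) = ∅, so x is NOT a limit point.
Collecting: A' = ∅.


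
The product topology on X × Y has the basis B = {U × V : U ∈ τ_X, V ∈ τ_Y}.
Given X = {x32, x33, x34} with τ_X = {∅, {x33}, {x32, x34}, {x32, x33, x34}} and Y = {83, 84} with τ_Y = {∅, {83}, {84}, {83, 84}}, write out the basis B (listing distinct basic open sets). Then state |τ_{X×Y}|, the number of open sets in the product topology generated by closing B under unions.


Basis B = {∅ × ∅, {x33} × {83}, {x33} × {84}, {x32, x34} × {83}, {x32, x34} × {84}, {x33} × {83, 84}, {x32, x33, x34} × {83}, {x32, x33, x34} × {84}, {x32, x34} × {83, 84}, {x32, x33, x34} × {83, 84}}; |τ_{X×Y}| = 16.

Enumerate products U × V with U ∈ τ_X, V ∈ τ_Y (deduplicated):
  ∅ × ∅ = {} (∅)
  {x33} × {83} = {(x33,83)}
  {x33} × {84} = {(x33,84)}
  {x32, x34} × {83} = {(x32,83), (x34,83)}
  {x32, x34} × {84} = {(x32,84), (x34,84)}
  {x33} × {83, 84} = {(x33,83), (x33,84)}
  {x32, x33, x34} × {83} = {(x32,83), (x33,83), (x34,83)}
  {x32, x33, x34} × {84} = {(x32,84), (x33,84), (x34,84)}
  {x32, x34} × {83, 84} = {(x32,83), (x32,84), (x34,83), (x34,84)}
  {x32, x33, x34} × {83, 84} = {(x32,83), (x32,84), (x33,83), (x33,84), (x34,83), (x34,84)}
These 10 distinct sets form the basis B.
Close under arbitrary unions to get τ_{X×Y}; counting gives |τ_{X×Y}| = 16.


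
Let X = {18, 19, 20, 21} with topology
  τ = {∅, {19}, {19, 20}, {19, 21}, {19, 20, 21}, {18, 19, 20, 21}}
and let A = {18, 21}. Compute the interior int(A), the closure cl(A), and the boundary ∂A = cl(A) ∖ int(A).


int(A) = ∅, cl(A) = {18, 21}, ∂A = {18, 21}.

Closed sets in (X, τ) are complements of opens:
  closed(X, τ) = {∅, {18}, {18, 20}, {18, 21}, {18, 20, 21}, {18, 19, 20, 21}}.
int(A) = ⋃ {U ∈ τ : U ⊆ A}. Opens contained in A: ∅.
Taking the union of these: int(A) = ∅.
cl(A) = ⋂ {C closed : A ⊆ C}. Closed sets containing A: {18, 21}, {18, 20, 21}, {18, 19, 20, 21}.
Intersecting these: cl(A) = {18, 21}.
∂A = cl(A) ∖ int(A) = {18, 21} ∖ ∅ = {18, 21}.


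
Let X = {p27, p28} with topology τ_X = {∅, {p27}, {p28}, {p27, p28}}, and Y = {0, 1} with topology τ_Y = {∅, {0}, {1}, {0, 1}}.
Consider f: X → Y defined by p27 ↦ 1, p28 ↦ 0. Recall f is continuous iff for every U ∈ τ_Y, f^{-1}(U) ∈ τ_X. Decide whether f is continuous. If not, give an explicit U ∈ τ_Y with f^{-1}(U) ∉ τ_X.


f IS continuous.

Compute f^{-1}(U) for each U ∈ τ_Y:
  U = ∅: f^{-1}(U) = ∅ ∈ τ_X ✓.
  U = {0}: f^{-1}(U) = {p28} ∈ τ_X ✓.
  U = {1}: f^{-1}(U) = {p27} ∈ τ_X ✓.
  U = {0, 1}: f^{-1}(U) = {p27, p28} ∈ τ_X ✓.
Every preimage lies in τ_X, so f IS continuous.


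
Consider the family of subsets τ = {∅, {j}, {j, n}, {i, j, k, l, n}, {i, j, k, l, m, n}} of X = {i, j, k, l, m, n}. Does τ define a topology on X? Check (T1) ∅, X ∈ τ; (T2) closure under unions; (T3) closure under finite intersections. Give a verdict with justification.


τ IS a topology on X.

Axiom (T1): ∅ ∈ τ? Yes; X ∈ τ? Yes.
Axiom (T2/T3): check pairwise unions and intersections of members of τ.
All pairwise intersections and unions checked — each lies in τ. Therefore τ satisfies (T1), (T2), (T3): it IS a topology on X.


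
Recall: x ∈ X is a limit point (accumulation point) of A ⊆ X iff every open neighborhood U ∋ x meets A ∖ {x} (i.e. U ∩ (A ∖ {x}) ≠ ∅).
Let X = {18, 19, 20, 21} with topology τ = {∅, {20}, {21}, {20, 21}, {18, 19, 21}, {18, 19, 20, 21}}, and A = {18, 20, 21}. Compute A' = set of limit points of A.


A' = {18, 19}

For each x ∈ X, list the open sets U ∈ τ with x ∈ U, then check whether U ∩ (A ∖ {x}) ≠ ∅ for every such U.
  x = 18: opens ∋ x are {18, 19, 21}, {18, 19, 20, 21}; each meets A ∖ {18}, so x IS a limit point.
  x = 19: opens ∋ x are {18, 19, 21}, {18, 19, 20, 21}; each meets A ∖ {19}, so x IS a limit point.
  x = 20: open {20} ∋ x has {20} ∩ (A ∖ {20}) = ∅, so x is NOT a limit point.
  x = 21: open {21} ∋ x has {21} ∩ (A ∖ {21}) = ∅, so x is NOT a limit point.
Collecting: A' = {18, 19}.


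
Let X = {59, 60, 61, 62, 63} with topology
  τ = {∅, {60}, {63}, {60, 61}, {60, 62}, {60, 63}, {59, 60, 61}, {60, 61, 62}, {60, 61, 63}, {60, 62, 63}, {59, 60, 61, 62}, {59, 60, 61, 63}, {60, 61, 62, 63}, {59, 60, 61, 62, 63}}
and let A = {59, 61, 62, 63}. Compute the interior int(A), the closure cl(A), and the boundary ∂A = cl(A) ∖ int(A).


int(A) = {63}, cl(A) = {59, 61, 62, 63}, ∂A = {59, 61, 62}.

Closed sets in (X, τ) are complements of opens:
  closed(X, τ) = {∅, {59}, {62}, {63}, {59, 61}, {59, 62}, {59, 63}, {62, 63}, {59, 61, 62}, {59, 61, 63}, {59, 62, 63}, {59, 60, 61, 62}, {59, 61, 62, 63}, {59, 60, 61, 62, 63}}.
int(A) = ⋃ {U ∈ τ : U ⊆ A}. Opens contained in A: ∅, {63}.
Taking the union of these: int(A) = {63}.
cl(A) = ⋂ {C closed : A ⊆ C}. Closed sets containing A: {59, 61, 62, 63}, {59, 60, 61, 62, 63}.
Intersecting these: cl(A) = {59, 61, 62, 63}.
∂A = cl(A) ∖ int(A) = {59, 61, 62, 63} ∖ {63} = {59, 61, 62}.


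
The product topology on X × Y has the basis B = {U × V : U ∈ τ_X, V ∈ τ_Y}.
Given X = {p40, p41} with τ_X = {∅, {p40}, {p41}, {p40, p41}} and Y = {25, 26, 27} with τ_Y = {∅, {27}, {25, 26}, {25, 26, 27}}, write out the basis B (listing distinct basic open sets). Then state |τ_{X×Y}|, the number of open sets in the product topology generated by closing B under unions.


Basis B = {∅ × ∅, {p40} × {27}, {p41} × {27}, {p40} × {25, 26}, {p40, p41} × {27}, {p41} × {25, 26}, {p40} × {25, 26, 27}, {p41} × {25, 26, 27}, {p40, p41} × {25, 26}, {p40, p41} × {25, 26, 27}}; |τ_{X×Y}| = 16.

Enumerate products U × V with U ∈ τ_X, V ∈ τ_Y (deduplicated):
  ∅ × ∅ = {} (∅)
  {p40} × {27} = {(p40,27)}
  {p41} × {27} = {(p41,27)}
  {p40} × {25, 26} = {(p40,25), (p40,26)}
  {p40, p41} × {27} = {(p40,27), (p41,27)}
  {p41} × {25, 26} = {(p41,25), (p41,26)}
  {p40} × {25, 26, 27} = {(p40,25), (p40,26), (p40,27)}
  {p41} × {25, 26, 27} = {(p41,25), (p41,26), (p41,27)}
  {p40, p41} × {25, 26} = {(p40,25), (p40,26), (p41,25), (p41,26)}
  {p40, p41} × {25, 26, 27} = {(p40,25), (p40,26), (p40,27), (p41,25), (p41,26), (p41,27)}
These 10 distinct sets form the basis B.
Close under arbitrary unions to get τ_{X×Y}; counting gives |τ_{X×Y}| = 16.


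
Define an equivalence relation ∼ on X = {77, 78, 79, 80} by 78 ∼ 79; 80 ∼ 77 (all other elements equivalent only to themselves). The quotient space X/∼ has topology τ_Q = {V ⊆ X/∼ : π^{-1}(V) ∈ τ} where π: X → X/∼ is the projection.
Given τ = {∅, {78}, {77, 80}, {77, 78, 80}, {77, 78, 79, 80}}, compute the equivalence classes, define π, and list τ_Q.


X/∼ = {[77=80], [78=79]}; |τ_Q| = 3.

Equivalence classes: [77=80], [78=79].
Quotient map π: X → X/∼ sends 77 ↦ [77=80], 78 ↦ [78=79], 79 ↦ [78=79], 80 ↦ [77=80].
For each subset V ⊆ X/∼, compute π^{-1}(V) ⊆ X and check whether π^{-1}(V) ∈ τ. V is open in τ_Q iff π^{-1}(V) ∈ τ.
  V = {}: π^{-1}(V) = ∅ ∈ τ ✓.
  V = {[77=80]}: π^{-1}(V) = {77, 80} ∈ τ ✓.
  V = {[78=79]}: π^{-1}(V) = {78, 79} ∉ τ ✗.
  V = {[77=80], [78=79]}: π^{-1}(V) = {77, 78, 79, 80} ∈ τ ✓.
Open sets in the quotient: τ_Q = {{}, {[77=80]}, {[77=80], [78=79]}} (3 elements).


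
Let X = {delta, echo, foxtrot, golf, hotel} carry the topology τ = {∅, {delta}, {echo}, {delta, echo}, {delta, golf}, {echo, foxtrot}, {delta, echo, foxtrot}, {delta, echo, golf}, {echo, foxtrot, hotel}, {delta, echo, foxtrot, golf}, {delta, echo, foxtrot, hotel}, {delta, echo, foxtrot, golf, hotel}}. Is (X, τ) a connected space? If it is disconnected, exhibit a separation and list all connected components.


(X, τ) is disconnected; components = [{delta, golf}, {echo, foxtrot, hotel}].

Find clopen sets (U ∈ τ with X ∖ U ∈ τ):
  U = ∅, X ∖ U = {delta, echo, foxtrot, golf, hotel} — both open, so U is clopen.
  U = {delta, golf}, X ∖ U = {echo, foxtrot, hotel} — both open, so U is clopen.
  U = {echo, foxtrot, hotel}, X ∖ U = {delta, golf} — both open, so U is clopen.
  U = {delta, echo, foxtrot, golf, hotel}, X ∖ U = ∅ — both open, so U is clopen.
Nontrivial clopen(s) exist: e.g. {delta, golf}. So (X, τ) is disconnected.
Compute connected components by grouping points that agree on all clopens:
  component: {delta, golf}
  component: {echo, foxtrot, hotel}


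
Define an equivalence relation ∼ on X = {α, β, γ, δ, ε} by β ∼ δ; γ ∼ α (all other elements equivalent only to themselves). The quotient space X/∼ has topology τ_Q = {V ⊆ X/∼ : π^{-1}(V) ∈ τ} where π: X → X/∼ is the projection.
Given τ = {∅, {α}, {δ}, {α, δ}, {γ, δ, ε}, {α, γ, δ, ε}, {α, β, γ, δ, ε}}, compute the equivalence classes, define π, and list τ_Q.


X/∼ = {[α=γ], [β=δ], [ε]}; |τ_Q| = 2.

Equivalence classes: [α=γ], [β=δ], [ε].
Quotient map π: X → X/∼ sends α ↦ [α=γ], β ↦ [β=δ], γ ↦ [α=γ], δ ↦ [β=δ], ε ↦ [ε].
For each subset V ⊆ X/∼, compute π^{-1}(V) ⊆ X and check whether π^{-1}(V) ∈ τ. V is open in τ_Q iff π^{-1}(V) ∈ τ.
  V = {}: π^{-1}(V) = ∅ ∈ τ ✓.
  V = {[α=γ]}: π^{-1}(V) = {α, γ} ∉ τ ✗.
  V = {[β=δ]}: π^{-1}(V) = {β, δ} ∉ τ ✗.
  V = {[α=γ], [β=δ]}: π^{-1}(V) = {α, β, γ, δ} ∉ τ ✗.
  V = {[ε]}: π^{-1}(V) = {ε} ∉ τ ✗.
  V = {[α=γ], [ε]}: π^{-1}(V) = {α, γ, ε} ∉ τ ✗.
  V = {[β=δ], [ε]}: π^{-1}(V) = {β, δ, ε} ∉ τ ✗.
  V = {[α=γ], [β=δ], [ε]}: π^{-1}(V) = {α, β, γ, δ, ε} ∈ τ ✓.
Open sets in the quotient: τ_Q = {{}, {[α=γ], [β=δ], [ε]}} (2 elements).


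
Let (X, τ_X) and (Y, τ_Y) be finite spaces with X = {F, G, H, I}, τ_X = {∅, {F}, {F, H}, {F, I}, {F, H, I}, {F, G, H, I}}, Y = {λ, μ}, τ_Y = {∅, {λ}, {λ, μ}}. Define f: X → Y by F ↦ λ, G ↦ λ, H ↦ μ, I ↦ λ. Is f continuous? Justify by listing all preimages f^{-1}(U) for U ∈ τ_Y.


f is NOT continuous.

Compute f^{-1}(U) for each U ∈ τ_Y:
  U = ∅: f^{-1}(U) = ∅ ∈ τ_X ✓.
  U = {λ}: f^{-1}(U) = {F, G, I} ∉ τ_X ✗.
  U = {λ, μ}: f^{-1}(U) = {F, G, H, I} ∈ τ_X ✓.
Found U = {λ} with f^{-1}(U) = {F, G, I} not in τ_X. Therefore f is NOT continuous.


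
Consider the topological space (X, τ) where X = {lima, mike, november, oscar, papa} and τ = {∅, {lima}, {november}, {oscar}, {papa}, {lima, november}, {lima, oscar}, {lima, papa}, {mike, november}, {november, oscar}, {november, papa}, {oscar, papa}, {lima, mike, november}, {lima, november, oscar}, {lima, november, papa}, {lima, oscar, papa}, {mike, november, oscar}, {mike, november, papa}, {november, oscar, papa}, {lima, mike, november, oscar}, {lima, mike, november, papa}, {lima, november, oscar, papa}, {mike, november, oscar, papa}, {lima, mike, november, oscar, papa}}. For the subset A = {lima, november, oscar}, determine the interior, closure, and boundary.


int(A) = {lima, november, oscar}, cl(A) = {lima, mike, november, oscar}, ∂A = {mike}.

Closed sets in (X, τ) are complements of opens:
  closed(X, τ) = {∅, {lima}, {mike}, {oscar}, {papa}, {lima, mike}, {lima, oscar}, {lima, papa}, {mike, november}, {mike, oscar}, {mike, papa}, {oscar, papa}, {lima, mike, november}, {lima, mike, oscar}, {lima, mike, papa}, {lima, oscar, papa}, {mike, november, oscar}, {mike, november, papa}, {mike, oscar, papa}, {lima, mike, november, oscar}, {lima, mike, november, papa}, {lima, mike, oscar, papa}, {mike, november, oscar, papa}, {lima, mike, november, oscar, papa}}.
int(A) = ⋃ {U ∈ τ : U ⊆ A}. Opens contained in A: ∅, {lima}, {november}, {oscar}, {lima, november}, {lima, oscar}, {november, oscar}, {lima, november, oscar}.
Taking the union of these: int(A) = {lima, november, oscar}.
cl(A) = ⋂ {C closed : A ⊆ C}. Closed sets containing A: {lima, mike, november, oscar}, {lima, mike, november, oscar, papa}.
Intersecting these: cl(A) = {lima, mike, november, oscar}.
∂A = cl(A) ∖ int(A) = {lima, mike, november, oscar} ∖ {lima, november, oscar} = {mike}.


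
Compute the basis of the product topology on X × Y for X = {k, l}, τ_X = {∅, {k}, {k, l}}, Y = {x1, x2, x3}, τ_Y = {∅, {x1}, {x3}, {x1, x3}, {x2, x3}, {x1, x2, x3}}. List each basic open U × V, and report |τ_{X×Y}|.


Basis B = {∅ × ∅, {k} × {x1}, {k} × {x3}, {k} × {x1, x3}, {k, l} × {x1}, {k} × {x2, x3}, {k, l} × {x3}, {k} × {x1, x2, x3}, {k, l} × {x1, x3}, {k, l} × {x2, x3}, {k, l} × {x1, x2, x3}}; |τ_{X×Y}| = 18.

Enumerate products U × V with U ∈ τ_X, V ∈ τ_Y (deduplicated):
  ∅ × ∅ = {} (∅)
  {k} × {x1} = {(k,x1)}
  {k} × {x3} = {(k,x3)}
  {k} × {x1, x3} = {(k,x1), (k,x3)}
  {k, l} × {x1} = {(k,x1), (l,x1)}
  {k} × {x2, x3} = {(k,x2), (k,x3)}
  {k, l} × {x3} = {(k,x3), (l,x3)}
  {k} × {x1, x2, x3} = {(k,x1), (k,x2), (k,x3)}
  {k, l} × {x1, x3} = {(k,x1), (k,x3), (l,x1), (l,x3)}
  {k, l} × {x2, x3} = {(k,x2), (k,x3), (l,x2), (l,x3)}
  {k, l} × {x1, x2, x3} = {(k,x1), (k,x2), (k,x3), (l,x1), (l,x2), (l,x3)}
These 11 distinct sets form the basis B.
Close under arbitrary unions to get τ_{X×Y}; counting gives |τ_{X×Y}| = 18.


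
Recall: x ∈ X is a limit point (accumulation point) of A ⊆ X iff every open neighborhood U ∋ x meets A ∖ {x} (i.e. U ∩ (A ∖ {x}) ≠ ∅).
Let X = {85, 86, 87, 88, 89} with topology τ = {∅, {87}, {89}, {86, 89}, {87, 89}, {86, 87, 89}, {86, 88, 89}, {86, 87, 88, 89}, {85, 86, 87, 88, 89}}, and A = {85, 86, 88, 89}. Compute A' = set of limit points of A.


A' = {85, 86, 88}

For each x ∈ X, list the open sets U ∈ τ with x ∈ U, then check whether U ∩ (A ∖ {x}) ≠ ∅ for every such U.
  x = 85: opens ∋ x are {85, 86, 87, 88, 89}; each meets A ∖ {85}, so x IS a limit point.
  x = 86: opens ∋ x are {86, 89}, {86, 87, 89}, {86, 88, 89}, {86, 87, 88, 89}, {85, 86, 87, 88, 89}; each meets A ∖ {86}, so x IS a limit point.
  x = 87: open {87} ∋ x has {87} ∩ (A ∖ {87}) = ∅, so x is NOT a limit point.
  x = 88: opens ∋ x are {86, 88, 89}, {86, 87, 88, 89}, {85, 86, 87, 88, 89}; each meets A ∖ {88}, so x IS a limit point.
  x = 89: open {89} ∋ x has {89} ∩ (A ∖ {89}) = ∅, so x is NOT a limit point.
Collecting: A' = {85, 86, 88}.


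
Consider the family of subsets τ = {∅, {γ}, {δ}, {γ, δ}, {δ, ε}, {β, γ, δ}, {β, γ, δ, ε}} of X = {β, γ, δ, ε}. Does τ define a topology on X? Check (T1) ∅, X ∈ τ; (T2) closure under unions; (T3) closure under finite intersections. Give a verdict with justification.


τ is NOT a topology on X.

Axiom (T1): ∅ ∈ τ? Yes; X ∈ τ? Yes.
Axiom (T2/T3): check pairwise unions and intersections of members of τ.
Counterexample for (T2): {γ} ∪ {δ, ε} = {γ, δ, ε} ∉ τ. Therefore τ is NOT a topology.


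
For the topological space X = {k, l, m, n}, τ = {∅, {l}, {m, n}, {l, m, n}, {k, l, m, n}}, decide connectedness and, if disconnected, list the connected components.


(X, τ) is connected.

Find clopen sets (U ∈ τ with X ∖ U ∈ τ):
  U = ∅, X ∖ U = {k, l, m, n} — both open, so U is clopen.
  U = {k, l, m, n}, X ∖ U = ∅ — both open, so U is clopen.
Only trivial clopens (∅ and X) exist, so (X, τ) is connected.
Compute connected components by grouping points that agree on all clopens:
  component: {k, l, m, n}


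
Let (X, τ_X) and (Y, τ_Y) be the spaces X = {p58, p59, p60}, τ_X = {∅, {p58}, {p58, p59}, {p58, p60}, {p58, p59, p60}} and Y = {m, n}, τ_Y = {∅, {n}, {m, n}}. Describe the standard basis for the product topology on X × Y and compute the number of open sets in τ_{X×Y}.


Basis B = {∅ × ∅, {p58} × {n}, {p58} × {m, n}, {p58, p59} × {n}, {p58, p60} × {n}, {p58, p59, p60} × {n}, {p58, p59} × {m, n}, {p58, p60} × {m, n}, {p58, p59, p60} × {m, n}}; |τ_{X×Y}| = 14.

Enumerate products U × V with U ∈ τ_X, V ∈ τ_Y (deduplicated):
  ∅ × ∅ = {} (∅)
  {p58} × {n} = {(p58,n)}
  {p58} × {m, n} = {(p58,m), (p58,n)}
  {p58, p59} × {n} = {(p58,n), (p59,n)}
  {p58, p60} × {n} = {(p58,n), (p60,n)}
  {p58, p59, p60} × {n} = {(p58,n), (p59,n), (p60,n)}
  {p58, p59} × {m, n} = {(p58,m), (p58,n), (p59,m), (p59,n)}
  {p58, p60} × {m, n} = {(p58,m), (p58,n), (p60,m), (p60,n)}
  {p58, p59, p60} × {m, n} = {(p58,m), (p58,n), (p59,m), (p59,n), (p60,m), (p60,n)}
These 9 distinct sets form the basis B.
Close under arbitrary unions to get τ_{X×Y}; counting gives |τ_{X×Y}| = 14.


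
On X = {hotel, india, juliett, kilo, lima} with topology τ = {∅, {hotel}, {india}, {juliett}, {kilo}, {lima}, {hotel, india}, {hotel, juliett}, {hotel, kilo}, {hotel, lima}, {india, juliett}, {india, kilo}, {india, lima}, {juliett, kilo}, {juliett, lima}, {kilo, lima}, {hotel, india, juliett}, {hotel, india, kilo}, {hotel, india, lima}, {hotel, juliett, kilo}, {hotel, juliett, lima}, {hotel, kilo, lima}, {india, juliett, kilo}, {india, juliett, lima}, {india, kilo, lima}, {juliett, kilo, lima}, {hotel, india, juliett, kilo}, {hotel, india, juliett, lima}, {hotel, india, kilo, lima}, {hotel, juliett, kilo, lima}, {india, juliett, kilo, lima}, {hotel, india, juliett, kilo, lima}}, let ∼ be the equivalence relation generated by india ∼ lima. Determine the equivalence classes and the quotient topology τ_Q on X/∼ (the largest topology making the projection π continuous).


X/∼ = {[hotel], [india=lima], [juliett], [kilo]}; |τ_Q| = 16.

Equivalence classes: [hotel], [india=lima], [juliett], [kilo].
Quotient map π: X → X/∼ sends hotel ↦ [hotel], india ↦ [india=lima], juliett ↦ [juliett], kilo ↦ [kilo], lima ↦ [india=lima].
For each subset V ⊆ X/∼, compute π^{-1}(V) ⊆ X and check whether π^{-1}(V) ∈ τ. V is open in τ_Q iff π^{-1}(V) ∈ τ.
  V = {}: π^{-1}(V) = ∅ ∈ τ ✓.
  V = {[hotel]}: π^{-1}(V) = {hotel} ∈ τ ✓.
  V = {[india=lima]}: π^{-1}(V) = {india, lima} ∈ τ ✓.
  V = {[hotel], [india=lima]}: π^{-1}(V) = {hotel, india, lima} ∈ τ ✓.
  V = {[juliett]}: π^{-1}(V) = {juliett} ∈ τ ✓.
  V = {[hotel], [juliett]}: π^{-1}(V) = {hotel, juliett} ∈ τ ✓.
  V = {[india=lima], [juliett]}: π^{-1}(V) = {india, juliett, lima} ∈ τ ✓.
  V = {[hotel], [india=lima], [juliett]}: π^{-1}(V) = {hotel, india, juliett, lima} ∈ τ ✓.
  V = {[kilo]}: π^{-1}(V) = {kilo} ∈ τ ✓.
  V = {[hotel], [kilo]}: π^{-1}(V) = {hotel, kilo} ∈ τ ✓.
  V = {[india=lima], [kilo]}: π^{-1}(V) = {india, kilo, lima} ∈ τ ✓.
  V = {[hotel], [india=lima], [kilo]}: π^{-1}(V) = {hotel, india, kilo, lima} ∈ τ ✓.
  V = {[juliett], [kilo]}: π^{-1}(V) = {juliett, kilo} ∈ τ ✓.
  V = {[hotel], [juliett], [kilo]}: π^{-1}(V) = {hotel, juliett, kilo} ∈ τ ✓.
  V = {[india=lima], [juliett], [kilo]}: π^{-1}(V) = {india, juliett, kilo, lima} ∈ τ ✓.
  V = {[hotel], [india=lima], [juliett], [kilo]}: π^{-1}(V) = {hotel, india, juliett, kilo, lima} ∈ τ ✓.
Open sets in the quotient: τ_Q = {{}, {[hotel]}, {[india=lima]}, {[hotel], [india=lima]}, {[juliett]}, {[hotel], [juliett]}, {[india=lima], [juliett]}, {[hotel], [india=lima], [juliett]}, {[kilo]}, {[hotel], [kilo]}, {[india=lima], [kilo]}, {[hotel], [india=lima], [kilo]}, {[juliett], [kilo]}, {[hotel], [juliett], [kilo]}, {[india=lima], [juliett], [kilo]}, {[hotel], [india=lima], [juliett], [kilo]}} (16 elements).


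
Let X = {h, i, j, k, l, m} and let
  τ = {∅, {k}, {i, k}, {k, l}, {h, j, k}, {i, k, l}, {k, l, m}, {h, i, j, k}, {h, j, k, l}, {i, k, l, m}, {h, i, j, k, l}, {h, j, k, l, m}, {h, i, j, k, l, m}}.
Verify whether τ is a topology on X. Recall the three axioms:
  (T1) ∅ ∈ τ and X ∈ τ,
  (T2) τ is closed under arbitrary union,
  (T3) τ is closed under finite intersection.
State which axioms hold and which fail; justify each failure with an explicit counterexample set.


τ IS a topology on X.

Axiom (T1): ∅ ∈ τ? Yes; X ∈ τ? Yes.
Axiom (T2/T3): check pairwise unions and intersections of members of τ.
All pairwise intersections and unions checked — each lies in τ. Therefore τ satisfies (T1), (T2), (T3): it IS a topology on X.


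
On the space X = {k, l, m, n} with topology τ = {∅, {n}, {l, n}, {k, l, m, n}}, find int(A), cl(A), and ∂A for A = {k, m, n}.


int(A) = {n}, cl(A) = {k, l, m, n}, ∂A = {k, l, m}.

Closed sets in (X, τ) are complements of opens:
  closed(X, τ) = {∅, {k, m}, {k, l, m}, {k, l, m, n}}.
int(A) = ⋃ {U ∈ τ : U ⊆ A}. Opens contained in A: ∅, {n}.
Taking the union of these: int(A) = {n}.
cl(A) = ⋂ {C closed : A ⊆ C}. Closed sets containing A: {k, l, m, n}.
Intersecting these: cl(A) = {k, l, m, n}.
∂A = cl(A) ∖ int(A) = {k, l, m, n} ∖ {n} = {k, l, m}.


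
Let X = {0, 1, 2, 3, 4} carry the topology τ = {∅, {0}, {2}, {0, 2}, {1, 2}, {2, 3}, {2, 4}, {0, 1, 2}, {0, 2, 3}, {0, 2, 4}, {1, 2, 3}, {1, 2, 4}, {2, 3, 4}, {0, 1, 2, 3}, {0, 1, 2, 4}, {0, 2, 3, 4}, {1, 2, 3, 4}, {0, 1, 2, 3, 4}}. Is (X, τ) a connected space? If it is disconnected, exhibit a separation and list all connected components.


(X, τ) is disconnected; components = [{0}, {1, 2, 3, 4}].

Find clopen sets (U ∈ τ with X ∖ U ∈ τ):
  U = ∅, X ∖ U = {0, 1, 2, 3, 4} — both open, so U is clopen.
  U = {0}, X ∖ U = {1, 2, 3, 4} — both open, so U is clopen.
  U = {1, 2, 3, 4}, X ∖ U = {0} — both open, so U is clopen.
  U = {0, 1, 2, 3, 4}, X ∖ U = ∅ — both open, so U is clopen.
Nontrivial clopen(s) exist: e.g. {1, 2, 3, 4}. So (X, τ) is disconnected.
Compute connected components by grouping points that agree on all clopens:
  component: {0}
  component: {1, 2, 3, 4}


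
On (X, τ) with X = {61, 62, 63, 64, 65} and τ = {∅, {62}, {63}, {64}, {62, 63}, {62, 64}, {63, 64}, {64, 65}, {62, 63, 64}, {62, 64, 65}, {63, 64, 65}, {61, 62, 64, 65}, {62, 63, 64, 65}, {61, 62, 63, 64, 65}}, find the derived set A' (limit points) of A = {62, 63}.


A' = {61}

For each x ∈ X, list the open sets U ∈ τ with x ∈ U, then check whether U ∩ (A ∖ {x}) ≠ ∅ for every such U.
  x = 61: opens ∋ x are {61, 62, 64, 65}, {61, 62, 63, 64, 65}; each meets A ∖ {61}, so x IS a limit point.
  x = 62: open {62} ∋ x has {62} ∩ (A ∖ {62}) = ∅, so x is NOT a limit point.
  x = 63: open {63} ∋ x has {63} ∩ (A ∖ {63}) = ∅, so x is NOT a limit point.
  x = 64: open {64} ∋ x has {64} ∩ (A ∖ {64}) = ∅, so x is NOT a limit point.
  x = 65: open {64, 65} ∋ x has {64, 65} ∩ (A ∖ {65}) = ∅, so x is NOT a limit point.
Collecting: A' = {61}.


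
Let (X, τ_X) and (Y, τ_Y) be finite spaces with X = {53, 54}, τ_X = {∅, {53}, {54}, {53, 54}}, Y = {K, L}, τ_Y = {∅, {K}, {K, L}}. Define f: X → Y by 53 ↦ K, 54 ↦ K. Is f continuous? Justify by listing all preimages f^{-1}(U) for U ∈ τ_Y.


f IS continuous.

Compute f^{-1}(U) for each U ∈ τ_Y:
  U = ∅: f^{-1}(U) = ∅ ∈ τ_X ✓.
  U = {K}: f^{-1}(U) = {53, 54} ∈ τ_X ✓.
  U = {K, L}: f^{-1}(U) = {53, 54} ∈ τ_X ✓.
Every preimage lies in τ_X, so f IS continuous.


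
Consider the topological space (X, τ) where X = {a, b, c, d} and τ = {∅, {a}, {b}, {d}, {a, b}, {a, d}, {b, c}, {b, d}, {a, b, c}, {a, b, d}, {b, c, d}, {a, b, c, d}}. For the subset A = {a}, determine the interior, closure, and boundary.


int(A) = {a}, cl(A) = {a}, ∂A = ∅.

Closed sets in (X, τ) are complements of opens:
  closed(X, τ) = {∅, {a}, {c}, {d}, {a, c}, {a, d}, {b, c}, {c, d}, {a, b, c}, {a, c, d}, {b, c, d}, {a, b, c, d}}.
int(A) = ⋃ {U ∈ τ : U ⊆ A}. Opens contained in A: ∅, {a}.
Taking the union of these: int(A) = {a}.
cl(A) = ⋂ {C closed : A ⊆ C}. Closed sets containing A: {a}, {a, c}, {a, d}, {a, b, c}, {a, c, d}, {a, b, c, d}.
Intersecting these: cl(A) = {a}.
∂A = cl(A) ∖ int(A) = {a} ∖ {a} = ∅.


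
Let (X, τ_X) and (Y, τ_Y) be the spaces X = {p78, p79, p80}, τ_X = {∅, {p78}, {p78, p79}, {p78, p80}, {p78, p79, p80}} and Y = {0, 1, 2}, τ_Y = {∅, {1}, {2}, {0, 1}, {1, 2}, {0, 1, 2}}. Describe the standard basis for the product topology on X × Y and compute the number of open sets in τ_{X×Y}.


Basis B = {∅ × ∅, {p78} × {1}, {p78} × {2}, {p78} × {0, 1}, {p78} × {1, 2}, {p78, p79} × {1}, {p78, p80} × {1}, {p78, p79} × {2}, {p78, p80} × {2}, {p78} × {0, 1, 2}, {p78, p79, p80} × {1}, {p78, p79, p80} × {2}, {p78, p79} × {0, 1}, {p78, p80} × {0, 1}, {p78, p79} × {1, 2}, {p78, p80} × {1, 2}, {p78, p79} × {0, 1, 2}, {p78, p80} × {0, 1, 2}, {p78, p79, p80} × {0, 1}, {p78, p79, p80} × {1, 2}, {p78, p79, p80} × {0, 1, 2}}; |τ_{X×Y}| = 70.

Enumerate products U × V with U ∈ τ_X, V ∈ τ_Y (deduplicated):
  ∅ × ∅ = {} (∅)
  {p78} × {1} = {(p78,1)}
  {p78} × {2} = {(p78,2)}
  {p78} × {0, 1} = {(p78,0), (p78,1)}
  {p78} × {1, 2} = {(p78,1), (p78,2)}
  {p78, p79} × {1} = {(p78,1), (p79,1)}
  {p78, p80} × {1} = {(p78,1), (p80,1)}
  {p78, p79} × {2} = {(p78,2), (p79,2)}
  {p78, p80} × {2} = {(p78,2), (p80,2)}
  {p78} × {0, 1, 2} = {(p78,0), (p78,1), (p78,2)}
  {p78, p79, p80} × {1} = {(p78,1), (p79,1), (p80,1)}
  {p78, p79, p80} × {2} = {(p78,2), (p79,2), (p80,2)}
  {p78, p79} × {0, 1} = {(p78,0), (p78,1), (p79,0), (p79,1)}
  {p78, p80} × {0, 1} = {(p78,0), (p78,1), (p80,0), (p80,1)}
  {p78, p79} × {1, 2} = {(p78,1), (p78,2), (p79,1), (p79,2)}
  {p78, p80} × {1, 2} = {(p78,1), (p78,2), (p80,1), (p80,2)}
  {p78, p79} × {0, 1, 2} = {(p78,0), (p78,1), (p78,2), (p79,0), (p79,1), (p79,2)}
  {p78, p80} × {0, 1, 2} = {(p78,0), (p78,1), (p78,2), (p80,0), (p80,1), (p80,2)}
  {p78, p79, p80} × {0, 1} = {(p78,0), (p78,1), (p79,0), (p79,1), (p80,0), (p80,1)}
  {p78, p79, p80} × {1, 2} = {(p78,1), (p78,2), (p79,1), (p79,2), (p80,1), (p80,2)}
  {p78, p79, p80} × {0, 1, 2} = {(p78,0), (p78,1), (p78,2), (p79,0), (p79,1), (p79,2), (p80,0), (p80,1), (p80,2)}
These 21 distinct sets form the basis B.
Close under arbitrary unions to get τ_{X×Y}; counting gives |τ_{X×Y}| = 70.


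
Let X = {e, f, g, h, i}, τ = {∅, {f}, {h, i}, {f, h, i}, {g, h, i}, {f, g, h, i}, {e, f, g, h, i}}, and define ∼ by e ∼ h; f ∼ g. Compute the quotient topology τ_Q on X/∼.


X/∼ = {[e=h], [f=g], [i]}; |τ_Q| = 2.

Equivalence classes: [e=h], [f=g], [i].
Quotient map π: X → X/∼ sends e ↦ [e=h], f ↦ [f=g], g ↦ [f=g], h ↦ [e=h], i ↦ [i].
For each subset V ⊆ X/∼, compute π^{-1}(V) ⊆ X and check whether π^{-1}(V) ∈ τ. V is open in τ_Q iff π^{-1}(V) ∈ τ.
  V = {}: π^{-1}(V) = ∅ ∈ τ ✓.
  V = {[e=h]}: π^{-1}(V) = {e, h} ∉ τ ✗.
  V = {[f=g]}: π^{-1}(V) = {f, g} ∉ τ ✗.
  V = {[e=h], [f=g]}: π^{-1}(V) = {e, f, g, h} ∉ τ ✗.
  V = {[i]}: π^{-1}(V) = {i} ∉ τ ✗.
  V = {[e=h], [i]}: π^{-1}(V) = {e, h, i} ∉ τ ✗.
  V = {[f=g], [i]}: π^{-1}(V) = {f, g, i} ∉ τ ✗.
  V = {[e=h], [f=g], [i]}: π^{-1}(V) = {e, f, g, h, i} ∈ τ ✓.
Open sets in the quotient: τ_Q = {{}, {[e=h], [f=g], [i]}} (2 elements).


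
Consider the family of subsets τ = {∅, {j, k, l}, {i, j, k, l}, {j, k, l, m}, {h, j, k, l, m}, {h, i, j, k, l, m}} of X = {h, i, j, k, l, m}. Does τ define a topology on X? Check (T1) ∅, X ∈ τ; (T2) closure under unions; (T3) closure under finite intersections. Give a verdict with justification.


τ is NOT a topology on X.

Axiom (T1): ∅ ∈ τ? Yes; X ∈ τ? Yes.
Axiom (T2/T3): check pairwise unions and intersections of members of τ.
Counterexample for (T2): {i, j, k, l} ∪ {j, k, l, m} = {i, j, k, l, m} ∉ τ. Therefore τ is NOT a topology.


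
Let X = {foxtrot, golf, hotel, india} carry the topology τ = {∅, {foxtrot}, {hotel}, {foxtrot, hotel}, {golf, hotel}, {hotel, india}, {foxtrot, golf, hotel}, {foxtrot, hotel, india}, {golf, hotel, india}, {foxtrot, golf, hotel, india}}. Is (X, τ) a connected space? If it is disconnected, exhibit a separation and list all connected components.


(X, τ) is disconnected; components = [{foxtrot}, {golf, hotel, india}].

Find clopen sets (U ∈ τ with X ∖ U ∈ τ):
  U = ∅, X ∖ U = {foxtrot, golf, hotel, india} — both open, so U is clopen.
  U = {foxtrot}, X ∖ U = {golf, hotel, india} — both open, so U is clopen.
  U = {golf, hotel, india}, X ∖ U = {foxtrot} — both open, so U is clopen.
  U = {foxtrot, golf, hotel, india}, X ∖ U = ∅ — both open, so U is clopen.
Nontrivial clopen(s) exist: e.g. {golf, hotel, india}. So (X, τ) is disconnected.
Compute connected components by grouping points that agree on all clopens:
  component: {foxtrot}
  component: {golf, hotel, india}


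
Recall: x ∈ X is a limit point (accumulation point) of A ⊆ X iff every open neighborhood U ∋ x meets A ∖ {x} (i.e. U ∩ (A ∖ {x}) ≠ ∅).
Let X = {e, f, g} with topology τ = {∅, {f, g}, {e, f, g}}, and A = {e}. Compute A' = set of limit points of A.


A' = ∅

For each x ∈ X, list the open sets U ∈ τ with x ∈ U, then check whether U ∩ (A ∖ {x}) ≠ ∅ for every such U.
  x = e: open {e, f, g} ∋ x has {e, f, g} ∩ (A ∖ {e}) = ∅, so x is NOT a limit point.
  x = f: open {f, g} ∋ x has {f, g} ∩ (A ∖ {f}) = ∅, so x is NOT a limit point.
  x = g: open {f, g} ∋ x has {f, g} ∩ (A ∖ {g}) = ∅, so x is NOT a limit point.
Collecting: A' = ∅.
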